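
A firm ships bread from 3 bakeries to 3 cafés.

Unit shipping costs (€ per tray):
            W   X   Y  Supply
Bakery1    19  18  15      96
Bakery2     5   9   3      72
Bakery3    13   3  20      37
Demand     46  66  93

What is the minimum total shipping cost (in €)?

1946

One minimum-cost allocation:
  Bakery1→X: 29 × €18 = €522
  Bakery1→Y: 67 × €15 = €1005
  Bakery2→W: 46 × €5 = €230
  Bakery2→Y: 26 × €3 = €78
  Bakery3→X: 37 × €3 = €111
Total = 522 + 1005 + 230 + 78 + 111 = €1946.
(Supply check: Bakery1 ships 96; Bakery2 ships 72; Bakery3 ships 37.)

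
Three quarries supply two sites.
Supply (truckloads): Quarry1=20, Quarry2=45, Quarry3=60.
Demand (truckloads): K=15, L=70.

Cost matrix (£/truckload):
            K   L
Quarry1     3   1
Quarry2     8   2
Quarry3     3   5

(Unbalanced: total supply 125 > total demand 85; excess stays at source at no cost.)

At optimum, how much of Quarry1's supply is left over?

Minimum-cost shipments:
  Quarry1 to L: 20 × £1 = £20
  Quarry2 to L: 45 × £2 = £90
  Quarry3 to K: 15 × £3 = £45
  Quarry3 to L: 5 × £5 = £25
Total cost = £180.
Quarry1 ships 20 of its 20, leaving 0.

0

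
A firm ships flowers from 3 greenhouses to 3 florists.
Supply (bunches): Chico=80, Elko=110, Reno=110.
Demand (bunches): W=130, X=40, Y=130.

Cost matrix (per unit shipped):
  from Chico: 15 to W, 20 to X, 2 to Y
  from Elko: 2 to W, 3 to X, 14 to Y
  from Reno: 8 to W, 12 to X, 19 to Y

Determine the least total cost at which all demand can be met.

An optimal shipping plan:
  Chico to Y: 80 × 2 = 160
  Elko to W: 70 × 2 = 140
  Elko to X: 40 × 3 = 120
  Reno to W: 60 × 8 = 480
  Reno to Y: 50 × 19 = 950
Total = 160 + 140 + 120 + 480 + 950 = 1850.
(Supply check: Chico ships 80; Elko ships 110; Reno ships 110.)

1850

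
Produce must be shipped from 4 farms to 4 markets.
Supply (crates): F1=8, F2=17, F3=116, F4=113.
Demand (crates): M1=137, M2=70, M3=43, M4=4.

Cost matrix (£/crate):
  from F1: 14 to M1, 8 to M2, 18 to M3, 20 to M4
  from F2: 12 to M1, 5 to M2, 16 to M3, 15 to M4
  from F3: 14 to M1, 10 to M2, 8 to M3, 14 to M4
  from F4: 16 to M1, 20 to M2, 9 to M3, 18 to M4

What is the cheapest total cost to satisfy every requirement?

Optimal allocation:
  F1->M2: 8 × £8 = £64
  F2->M2: 17 × £5 = £85
  F3->M1: 67 × £14 = £938
  F3->M2: 45 × £10 = £450
  F3->M4: 4 × £14 = £56
  F4->M1: 70 × £16 = £1120
  F4->M3: 43 × £9 = £387
Total = 64 + 85 + 938 + 450 + 56 + 1120 + 387 = £3100.

3100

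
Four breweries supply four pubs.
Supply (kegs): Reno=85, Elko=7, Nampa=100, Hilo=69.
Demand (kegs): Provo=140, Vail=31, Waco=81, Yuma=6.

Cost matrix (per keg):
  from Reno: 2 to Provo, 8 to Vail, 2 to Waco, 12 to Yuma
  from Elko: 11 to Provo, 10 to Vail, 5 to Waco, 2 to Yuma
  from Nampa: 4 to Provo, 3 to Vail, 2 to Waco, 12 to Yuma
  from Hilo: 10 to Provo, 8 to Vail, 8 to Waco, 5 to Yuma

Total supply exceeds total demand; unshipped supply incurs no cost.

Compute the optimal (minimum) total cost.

Optimal allocation:
  Reno->Provo: 85 kegs
  Elko->Waco: 1 kegs
  Elko->Yuma: 6 kegs
  Nampa->Provo: 20 kegs
  Nampa->Waco: 80 kegs
  Hilo->Provo: 35 kegs
  Hilo->Vail: 31 kegs
Total cost = 1025.
(Supply check: Reno ships 85; Elko ships 7; Nampa ships 100; Hilo ships 66.)

1025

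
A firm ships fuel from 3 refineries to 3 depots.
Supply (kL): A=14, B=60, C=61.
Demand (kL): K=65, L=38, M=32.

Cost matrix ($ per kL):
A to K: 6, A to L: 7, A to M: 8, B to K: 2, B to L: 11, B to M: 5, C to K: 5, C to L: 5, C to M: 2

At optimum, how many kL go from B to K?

The minimum-cost plan:
  A->K: 5 kL
  A->L: 9 kL
  B->K: 60 kL
  C->L: 29 kL
  C->M: 32 kL
Total cost = $422.
So B→K carries 60 kL.

60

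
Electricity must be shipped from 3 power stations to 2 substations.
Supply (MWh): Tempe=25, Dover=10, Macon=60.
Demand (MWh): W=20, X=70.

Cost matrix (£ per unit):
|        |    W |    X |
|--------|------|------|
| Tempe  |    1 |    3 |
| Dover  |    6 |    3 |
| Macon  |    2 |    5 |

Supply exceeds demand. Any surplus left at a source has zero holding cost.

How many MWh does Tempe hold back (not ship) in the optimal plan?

Minimum-cost shipments:
  Tempe->X: 25 MWh
  Dover->X: 10 MWh
  Macon->W: 20 MWh
  Macon->X: 35 MWh
Total cost = £320.
Tempe ships 25 of its 25, leaving 0.

0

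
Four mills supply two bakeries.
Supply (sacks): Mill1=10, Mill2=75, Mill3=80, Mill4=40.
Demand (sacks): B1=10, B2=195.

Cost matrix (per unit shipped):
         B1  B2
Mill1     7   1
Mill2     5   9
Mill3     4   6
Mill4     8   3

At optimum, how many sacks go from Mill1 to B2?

Solving gives:
  Mill1→B2: 10 × 1 = 10
  Mill2→B1: 10 × 5 = 50
  Mill2→B2: 65 × 9 = 585
  Mill3→B2: 80 × 6 = 480
  Mill4→B2: 40 × 3 = 120
Total cost = 1245.
So Mill1→B2 carries 10 sacks.

10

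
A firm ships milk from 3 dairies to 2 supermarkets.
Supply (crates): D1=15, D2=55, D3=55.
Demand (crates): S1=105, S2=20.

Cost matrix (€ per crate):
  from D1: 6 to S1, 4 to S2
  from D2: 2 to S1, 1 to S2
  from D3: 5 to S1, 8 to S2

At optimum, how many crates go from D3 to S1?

55

The minimum-cost plan:
  D1→S2: 15 × €4 = €60
  D2→S1: 50 × €2 = €100
  D2→S2: 5 × €1 = €5
  D3→S1: 55 × €5 = €275
Total cost = €440.
So D3→S1 carries 55 crates.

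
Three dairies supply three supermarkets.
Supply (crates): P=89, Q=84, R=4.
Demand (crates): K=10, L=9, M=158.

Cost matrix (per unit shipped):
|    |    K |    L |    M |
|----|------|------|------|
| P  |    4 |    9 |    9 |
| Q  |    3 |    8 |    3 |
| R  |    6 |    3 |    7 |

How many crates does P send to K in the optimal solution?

10

Optimal shipments:
  P to K: 10 × 4 = 40
  P to L: 5 × 9 = 45
  P to M: 74 × 9 = 666
  Q to M: 84 × 3 = 252
  R to L: 4 × 3 = 12
Total cost = 1015.
So P→K carries 10 crates.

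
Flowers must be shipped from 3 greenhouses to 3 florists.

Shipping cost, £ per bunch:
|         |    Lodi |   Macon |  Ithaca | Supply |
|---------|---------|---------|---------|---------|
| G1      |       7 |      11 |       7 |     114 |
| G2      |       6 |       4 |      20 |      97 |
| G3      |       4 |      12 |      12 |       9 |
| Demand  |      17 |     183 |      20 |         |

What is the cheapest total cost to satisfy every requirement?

1566

A cheapest plan:
  G1→Lodi: 8 bunches
  G1→Macon: 86 bunches
  G1→Ithaca: 20 bunches
  G2→Macon: 97 bunches
  G3→Lodi: 9 bunches
Total cost = £1566.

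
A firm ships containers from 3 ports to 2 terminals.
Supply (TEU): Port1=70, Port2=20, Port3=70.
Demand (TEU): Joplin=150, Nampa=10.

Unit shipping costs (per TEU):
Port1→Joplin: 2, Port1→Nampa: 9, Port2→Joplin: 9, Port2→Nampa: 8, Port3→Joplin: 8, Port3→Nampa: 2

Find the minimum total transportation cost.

820

An optimal shipping plan:
  Port1–Joplin: 70 × 2 = 140
  Port2–Joplin: 20 × 9 = 180
  Port3–Joplin: 60 × 8 = 480
  Port3–Nampa: 10 × 2 = 20
Total = 140 + 180 + 480 + 20 = 820.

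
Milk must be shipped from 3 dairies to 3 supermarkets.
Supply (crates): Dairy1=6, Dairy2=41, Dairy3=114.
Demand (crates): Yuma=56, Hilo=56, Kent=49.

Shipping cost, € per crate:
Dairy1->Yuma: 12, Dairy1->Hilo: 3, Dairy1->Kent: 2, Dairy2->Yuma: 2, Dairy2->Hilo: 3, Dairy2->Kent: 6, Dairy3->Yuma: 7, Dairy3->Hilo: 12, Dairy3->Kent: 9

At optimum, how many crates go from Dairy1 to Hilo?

6

Optimal shipments:
  Dairy1→Hilo: 6 × €3 = €18
  Dairy2→Hilo: 41 × €3 = €123
  Dairy3→Yuma: 56 × €7 = €392
  Dairy3→Hilo: 9 × €12 = €108
  Dairy3→Kent: 49 × €9 = €441
Total cost = €1082.
So Dairy1→Hilo carries 6 crates.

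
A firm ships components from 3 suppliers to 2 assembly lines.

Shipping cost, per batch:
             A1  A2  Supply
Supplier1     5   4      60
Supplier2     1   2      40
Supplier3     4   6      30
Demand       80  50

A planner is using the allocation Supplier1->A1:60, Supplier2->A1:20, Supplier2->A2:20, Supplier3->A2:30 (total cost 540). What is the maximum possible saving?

130

Current plan cost = 60·5 + 20·1 + 20·2 + 30·6 = 540.
Optimal plan:
  Supplier1→A1: 10 batches
  Supplier1→A2: 50 batches
  Supplier2→A1: 40 batches
  Supplier3→A1: 30 batches
Optimal cost = 410.
Saving = 540 − 410 = 130.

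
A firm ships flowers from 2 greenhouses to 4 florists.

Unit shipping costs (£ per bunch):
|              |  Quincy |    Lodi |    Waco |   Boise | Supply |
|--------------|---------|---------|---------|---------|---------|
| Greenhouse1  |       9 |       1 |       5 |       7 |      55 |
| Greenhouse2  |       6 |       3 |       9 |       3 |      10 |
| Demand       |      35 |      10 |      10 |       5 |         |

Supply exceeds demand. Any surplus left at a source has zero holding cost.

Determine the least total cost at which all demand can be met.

375

Optimal allocation:
  Greenhouse1 to Quincy: 30 × £9 = £270
  Greenhouse1 to Lodi: 10 × £1 = £10
  Greenhouse1 to Waco: 10 × £5 = £50
  Greenhouse2 to Quincy: 5 × £6 = £30
  Greenhouse2 to Boise: 5 × £3 = £15
Total = 270 + 10 + 50 + 30 + 15 = £375.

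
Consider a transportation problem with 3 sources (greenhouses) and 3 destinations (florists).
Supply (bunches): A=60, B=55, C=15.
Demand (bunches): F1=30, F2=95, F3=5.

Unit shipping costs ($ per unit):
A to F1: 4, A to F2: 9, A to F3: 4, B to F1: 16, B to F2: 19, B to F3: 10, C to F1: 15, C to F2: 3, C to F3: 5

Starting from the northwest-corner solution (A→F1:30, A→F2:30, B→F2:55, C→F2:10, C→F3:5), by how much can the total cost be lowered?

Current plan cost = 30·4 + 30·9 + 55·19 + 10·3 + 5·5 = $1490.
Optimal plan:
  A–F1: 30 × $4 = $120
  A–F2: 30 × $9 = $270
  B–F2: 50 × $19 = $950
  B–F3: 5 × $10 = $50
  C–F2: 15 × $3 = $45
Optimal cost = $1435.
Saving = 1490 − 1435 = $55.

55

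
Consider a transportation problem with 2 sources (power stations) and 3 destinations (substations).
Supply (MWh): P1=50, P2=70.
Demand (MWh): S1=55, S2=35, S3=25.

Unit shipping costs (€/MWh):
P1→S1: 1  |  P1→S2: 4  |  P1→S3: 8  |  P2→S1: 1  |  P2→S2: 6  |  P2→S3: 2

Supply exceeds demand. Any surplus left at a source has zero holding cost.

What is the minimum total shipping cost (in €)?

245

A cheapest plan:
  P1->S1: 15 × €1 = €15
  P1->S2: 35 × €4 = €140
  P2->S1: 40 × €1 = €40
  P2->S3: 25 × €2 = €50
Total = 15 + 140 + 40 + 50 = €245.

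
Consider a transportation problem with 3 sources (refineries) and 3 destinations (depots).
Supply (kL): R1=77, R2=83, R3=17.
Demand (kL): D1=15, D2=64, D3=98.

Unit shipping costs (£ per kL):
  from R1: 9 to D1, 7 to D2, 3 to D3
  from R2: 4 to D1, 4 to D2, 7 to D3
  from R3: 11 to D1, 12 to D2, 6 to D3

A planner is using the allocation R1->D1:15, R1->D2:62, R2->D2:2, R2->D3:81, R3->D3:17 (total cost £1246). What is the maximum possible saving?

Current plan cost = 15·9 + 62·7 + 2·4 + 81·7 + 17·6 = £1246.
Optimal plan:
  R1→D3: 77 × £3 = £231
  R2→D1: 15 × £4 = £60
  R2→D2: 64 × £4 = £256
  R2→D3: 4 × £7 = £28
  R3→D3: 17 × £6 = £102
Optimal cost = £677.
Saving = 1246 − 677 = £569.

569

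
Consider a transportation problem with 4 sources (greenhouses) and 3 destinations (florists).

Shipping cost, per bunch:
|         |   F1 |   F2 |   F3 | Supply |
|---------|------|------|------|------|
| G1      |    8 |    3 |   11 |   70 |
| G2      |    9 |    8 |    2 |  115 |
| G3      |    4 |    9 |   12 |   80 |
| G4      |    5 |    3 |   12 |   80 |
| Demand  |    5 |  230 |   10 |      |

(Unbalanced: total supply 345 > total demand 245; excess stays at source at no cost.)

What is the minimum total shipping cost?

An optimal shipping plan:
  G1 to F2: 70 × 3 = 210
  G2 to F2: 80 × 8 = 640
  G2 to F3: 10 × 2 = 20
  G3 to F1: 5 × 4 = 20
  G4 to F2: 80 × 3 = 240
Total = 210 + 640 + 20 + 20 + 240 = 1130.

1130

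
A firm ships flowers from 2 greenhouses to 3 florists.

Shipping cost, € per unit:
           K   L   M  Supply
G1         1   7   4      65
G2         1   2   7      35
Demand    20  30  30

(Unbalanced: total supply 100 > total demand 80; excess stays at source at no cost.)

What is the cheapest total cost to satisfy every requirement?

200

An optimal shipping plan:
  G1–K: 20 × €1 = €20
  G1–M: 30 × €4 = €120
  G2–L: 30 × €2 = €60
Total = 20 + 120 + 60 = €200.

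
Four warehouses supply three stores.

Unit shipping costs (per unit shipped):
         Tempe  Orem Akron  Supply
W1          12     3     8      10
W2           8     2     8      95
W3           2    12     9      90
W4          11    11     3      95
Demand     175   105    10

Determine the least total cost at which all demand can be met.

One minimum-cost allocation:
  W1 to Orem: 10 × 3 = 30
  W2 to Orem: 95 × 2 = 190
  W3 to Tempe: 90 × 2 = 180
  W4 to Tempe: 85 × 11 = 935
  W4 to Akron: 10 × 3 = 30
Total = 30 + 190 + 180 + 935 + 30 = 1365.
(Supply check: W1 ships 10; W2 ships 95; W3 ships 90; W4 ships 95.)

1365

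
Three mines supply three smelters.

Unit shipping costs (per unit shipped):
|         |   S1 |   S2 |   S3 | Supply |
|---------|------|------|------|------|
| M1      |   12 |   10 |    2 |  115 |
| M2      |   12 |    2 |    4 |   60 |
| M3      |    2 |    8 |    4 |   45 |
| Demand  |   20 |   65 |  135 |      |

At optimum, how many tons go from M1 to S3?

115

Solving gives:
  M1–S3: 115 × 2 = 230
  M2–S2: 60 × 2 = 120
  M3–S1: 20 × 2 = 40
  M3–S2: 5 × 8 = 40
  M3–S3: 20 × 4 = 80
Total cost = 510.
So M1→S3 carries 115 tons.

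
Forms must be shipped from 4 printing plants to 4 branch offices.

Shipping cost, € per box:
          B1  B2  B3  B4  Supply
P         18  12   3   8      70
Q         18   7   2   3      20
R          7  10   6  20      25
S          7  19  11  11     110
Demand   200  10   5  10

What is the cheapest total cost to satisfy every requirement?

One minimum-cost allocation:
  P→B1: 65 × €18 = €1170
  P→B3: 5 × €3 = €15
  Q→B2: 10 × €7 = €70
  Q→B4: 10 × €3 = €30
  R→B1: 25 × €7 = €175
  S→B1: 110 × €7 = €770
Total = 1170 + 15 + 70 + 30 + 175 + 770 = €2230.

2230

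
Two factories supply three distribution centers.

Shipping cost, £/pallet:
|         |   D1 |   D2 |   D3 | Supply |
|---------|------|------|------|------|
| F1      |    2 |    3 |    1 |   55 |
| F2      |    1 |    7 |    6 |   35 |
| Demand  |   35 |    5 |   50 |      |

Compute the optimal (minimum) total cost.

An optimal shipping plan:
  F1 to D2: 5 × £3 = £15
  F1 to D3: 50 × £1 = £50
  F2 to D1: 35 × £1 = £35
Total = 15 + 50 + 35 = £100.

100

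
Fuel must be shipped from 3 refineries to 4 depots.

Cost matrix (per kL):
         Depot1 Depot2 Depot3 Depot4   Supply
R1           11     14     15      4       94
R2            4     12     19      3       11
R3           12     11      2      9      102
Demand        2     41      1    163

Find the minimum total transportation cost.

A cheapest plan:
  R1->Depot4: 94 × 4 = 376
  R2->Depot1: 2 × 4 = 8
  R2->Depot4: 9 × 3 = 27
  R3->Depot2: 41 × 11 = 451
  R3->Depot3: 1 × 2 = 2
  R3->Depot4: 60 × 9 = 540
Total = 376 + 8 + 27 + 451 + 2 + 540 = 1404.
(Supply check: R1 ships 94; R2 ships 11; R3 ships 102.)

1404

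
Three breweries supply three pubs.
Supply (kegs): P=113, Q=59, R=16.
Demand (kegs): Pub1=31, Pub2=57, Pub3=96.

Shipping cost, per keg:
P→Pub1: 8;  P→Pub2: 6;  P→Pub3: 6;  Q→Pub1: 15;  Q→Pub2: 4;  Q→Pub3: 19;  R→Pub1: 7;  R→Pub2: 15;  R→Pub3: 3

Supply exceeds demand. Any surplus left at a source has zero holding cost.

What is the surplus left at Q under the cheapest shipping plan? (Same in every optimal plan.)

An optimal plan:
  P–Pub1: 31 × 8 = 248
  P–Pub3: 80 × 6 = 480
  Q–Pub2: 57 × 4 = 228
  R–Pub3: 16 × 3 = 48
Total cost = 1004.
Q ships 57 of its 59, leaving 2.

2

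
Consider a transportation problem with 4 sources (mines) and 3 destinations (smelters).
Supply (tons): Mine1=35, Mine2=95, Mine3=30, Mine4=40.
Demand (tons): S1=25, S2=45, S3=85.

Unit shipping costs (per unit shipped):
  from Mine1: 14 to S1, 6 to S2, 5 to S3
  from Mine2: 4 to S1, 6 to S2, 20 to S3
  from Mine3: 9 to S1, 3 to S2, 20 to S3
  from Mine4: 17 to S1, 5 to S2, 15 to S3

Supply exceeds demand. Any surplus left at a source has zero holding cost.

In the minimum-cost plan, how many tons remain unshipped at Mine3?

An optimal plan:
  Mine1→S3: 35 × 5 = 175
  Mine2→S1: 25 × 4 = 100
  Mine2→S2: 15 × 6 = 90
  Mine2→S3: 10 × 20 = 200
  Mine3→S2: 30 × 3 = 90
  Mine4→S3: 40 × 15 = 600
Total cost = 1255.
Mine3 ships 30 of its 30, leaving 0.

0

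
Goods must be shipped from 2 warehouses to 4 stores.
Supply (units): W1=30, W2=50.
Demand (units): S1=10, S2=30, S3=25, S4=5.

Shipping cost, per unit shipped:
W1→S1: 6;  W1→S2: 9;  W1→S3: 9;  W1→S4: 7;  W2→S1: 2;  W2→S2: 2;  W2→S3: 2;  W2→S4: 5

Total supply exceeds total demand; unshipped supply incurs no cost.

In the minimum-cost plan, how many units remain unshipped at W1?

10

Minimum-cost shipments:
  W1→S1: 10 × 6 = 60
  W1→S2: 5 × 9 = 45
  W1→S4: 5 × 7 = 35
  W2→S2: 25 × 2 = 50
  W2→S3: 25 × 2 = 50
Total cost = 240.
W1 ships 20 of its 30, leaving 10.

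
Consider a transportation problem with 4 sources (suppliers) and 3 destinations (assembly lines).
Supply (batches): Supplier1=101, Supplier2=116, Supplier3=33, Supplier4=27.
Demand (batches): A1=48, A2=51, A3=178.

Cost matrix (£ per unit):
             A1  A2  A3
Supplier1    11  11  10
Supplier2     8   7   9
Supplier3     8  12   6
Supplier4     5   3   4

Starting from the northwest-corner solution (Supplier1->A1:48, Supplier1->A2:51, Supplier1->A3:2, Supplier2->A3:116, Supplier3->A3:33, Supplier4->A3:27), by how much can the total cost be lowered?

Current plan cost = 48·11 + 51·11 + 2·10 + 116·9 + 33·6 + 27·4 = £2459.
Optimal plan:
  Supplier1 to A3: 101 × £10 = £1010
  Supplier2 to A1: 48 × £8 = £384
  Supplier2 to A2: 51 × £7 = £357
  Supplier2 to A3: 17 × £9 = £153
  Supplier3 to A3: 33 × £6 = £198
  Supplier4 to A3: 27 × £4 = £108
Optimal cost = £2210.
Saving = 2459 − 2210 = £249.

249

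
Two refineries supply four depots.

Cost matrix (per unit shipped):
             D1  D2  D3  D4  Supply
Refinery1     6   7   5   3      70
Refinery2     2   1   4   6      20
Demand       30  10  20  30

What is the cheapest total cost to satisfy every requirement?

An optimal shipping plan:
  Refinery1 to D1: 20 × 6 = 120
  Refinery1 to D3: 20 × 5 = 100
  Refinery1 to D4: 30 × 3 = 90
  Refinery2 to D1: 10 × 2 = 20
  Refinery2 to D2: 10 × 1 = 10
Total = 120 + 100 + 90 + 20 + 10 = 340.
(Supply check: Refinery1 ships 70; Refinery2 ships 20.)

340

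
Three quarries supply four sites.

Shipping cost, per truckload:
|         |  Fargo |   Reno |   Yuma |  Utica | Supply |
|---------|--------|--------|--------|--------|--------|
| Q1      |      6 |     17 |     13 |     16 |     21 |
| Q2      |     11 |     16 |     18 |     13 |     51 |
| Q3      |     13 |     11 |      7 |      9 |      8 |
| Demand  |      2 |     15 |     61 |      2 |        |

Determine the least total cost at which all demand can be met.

Optimal allocation:
  Q1->Yuma: 21 × 13 = 273
  Q2->Fargo: 2 × 11 = 22
  Q2->Reno: 15 × 16 = 240
  Q2->Yuma: 32 × 18 = 576
  Q2->Utica: 2 × 13 = 26
  Q3->Yuma: 8 × 7 = 56
Total = 273 + 22 + 240 + 576 + 26 + 56 = 1193.

1193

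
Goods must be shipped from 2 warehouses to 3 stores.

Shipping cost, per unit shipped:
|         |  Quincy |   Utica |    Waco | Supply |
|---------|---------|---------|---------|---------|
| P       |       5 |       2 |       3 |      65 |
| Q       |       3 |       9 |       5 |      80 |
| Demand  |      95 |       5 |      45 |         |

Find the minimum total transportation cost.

460

An optimal shipping plan:
  P–Quincy: 15 × 5 = 75
  P–Utica: 5 × 2 = 10
  P–Waco: 45 × 3 = 135
  Q–Quincy: 80 × 3 = 240
Total = 75 + 10 + 135 + 240 = 460.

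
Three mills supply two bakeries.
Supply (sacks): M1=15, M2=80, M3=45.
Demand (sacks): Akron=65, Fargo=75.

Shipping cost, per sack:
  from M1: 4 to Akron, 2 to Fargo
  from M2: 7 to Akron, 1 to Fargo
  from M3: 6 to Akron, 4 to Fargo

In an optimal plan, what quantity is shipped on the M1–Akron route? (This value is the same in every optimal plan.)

15

Optimal shipments:
  M1→Akron: 15 × 4 = 60
  M2→Akron: 5 × 7 = 35
  M2→Fargo: 75 × 1 = 75
  M3→Akron: 45 × 6 = 270
Total cost = 440.
So M1→Akron carries 15 sacks.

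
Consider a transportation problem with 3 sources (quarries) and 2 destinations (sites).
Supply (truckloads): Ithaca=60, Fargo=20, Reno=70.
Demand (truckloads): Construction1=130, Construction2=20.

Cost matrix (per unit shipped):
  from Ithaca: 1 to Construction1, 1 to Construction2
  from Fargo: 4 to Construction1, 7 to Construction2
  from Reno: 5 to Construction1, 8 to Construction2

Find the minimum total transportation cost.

490

A cheapest plan:
  Ithaca→Construction1: 40 × 1 = 40
  Ithaca→Construction2: 20 × 1 = 20
  Fargo→Construction1: 20 × 4 = 80
  Reno→Construction1: 70 × 5 = 350
Total = 40 + 20 + 80 + 350 = 490.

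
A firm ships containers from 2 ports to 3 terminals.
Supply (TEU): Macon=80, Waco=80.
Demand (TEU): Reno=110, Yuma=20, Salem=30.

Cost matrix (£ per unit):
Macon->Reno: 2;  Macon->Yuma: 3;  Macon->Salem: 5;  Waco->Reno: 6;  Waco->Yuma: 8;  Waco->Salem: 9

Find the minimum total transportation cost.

An optimal shipping plan:
  Macon→Reno: 30 × £2 = £60
  Macon→Yuma: 20 × £3 = £60
  Macon→Salem: 30 × £5 = £150
  Waco→Reno: 80 × £6 = £480
Total = 60 + 60 + 150 + 480 = £750.
(Supply check: Macon ships 80; Waco ships 80.)

750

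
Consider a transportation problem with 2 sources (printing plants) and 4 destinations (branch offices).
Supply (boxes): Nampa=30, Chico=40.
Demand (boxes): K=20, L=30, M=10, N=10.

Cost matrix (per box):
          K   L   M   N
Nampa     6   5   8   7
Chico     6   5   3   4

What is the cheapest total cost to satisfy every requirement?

340

One minimum-cost allocation:
  Nampa–K: 20 boxes
  Nampa–L: 10 boxes
  Chico–L: 20 boxes
  Chico–M: 10 boxes
  Chico–N: 10 boxes
Total cost = 340.
(Supply check: Nampa ships 30; Chico ships 40.)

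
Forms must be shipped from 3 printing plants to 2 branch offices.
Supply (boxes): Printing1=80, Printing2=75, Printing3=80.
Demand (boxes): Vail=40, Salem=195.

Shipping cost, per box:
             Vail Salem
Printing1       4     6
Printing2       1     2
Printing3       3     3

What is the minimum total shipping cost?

790

An optimal shipping plan:
  Printing1→Vail: 40 × 4 = 160
  Printing1→Salem: 40 × 6 = 240
  Printing2→Salem: 75 × 2 = 150
  Printing3→Salem: 80 × 3 = 240
Total = 160 + 240 + 150 + 240 = 790.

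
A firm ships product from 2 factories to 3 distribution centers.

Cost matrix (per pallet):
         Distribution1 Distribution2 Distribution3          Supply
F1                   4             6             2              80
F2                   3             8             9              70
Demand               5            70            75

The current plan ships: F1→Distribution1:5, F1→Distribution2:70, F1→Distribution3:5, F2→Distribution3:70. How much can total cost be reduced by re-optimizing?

365

Current plan cost = 5·4 + 70·6 + 5·2 + 70·9 = 1080.
Optimal plan:
  F1–Distribution2: 5 pallets
  F1–Distribution3: 75 pallets
  F2–Distribution1: 5 pallets
  F2–Distribution2: 65 pallets
Optimal cost = 715.
Saving = 1080 − 715 = 365.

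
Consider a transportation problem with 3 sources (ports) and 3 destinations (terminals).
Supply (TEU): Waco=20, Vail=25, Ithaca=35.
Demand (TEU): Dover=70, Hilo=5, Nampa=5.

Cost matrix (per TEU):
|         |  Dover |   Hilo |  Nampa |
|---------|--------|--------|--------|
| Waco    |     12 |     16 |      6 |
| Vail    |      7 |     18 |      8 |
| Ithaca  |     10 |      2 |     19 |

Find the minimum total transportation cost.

One minimum-cost allocation:
  Waco->Dover: 15 TEU
  Waco->Nampa: 5 TEU
  Vail->Dover: 25 TEU
  Ithaca->Dover: 30 TEU
  Ithaca->Hilo: 5 TEU
Total cost = 695.

695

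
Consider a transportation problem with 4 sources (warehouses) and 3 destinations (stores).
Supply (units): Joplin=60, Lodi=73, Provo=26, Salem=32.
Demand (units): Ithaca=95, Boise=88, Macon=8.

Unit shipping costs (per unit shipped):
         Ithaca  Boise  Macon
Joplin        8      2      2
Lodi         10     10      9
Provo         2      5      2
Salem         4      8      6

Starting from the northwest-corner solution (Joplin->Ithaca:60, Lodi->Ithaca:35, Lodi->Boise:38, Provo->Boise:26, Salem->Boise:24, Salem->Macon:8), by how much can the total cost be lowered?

558

Current plan cost = 60·8 + 35·10 + 38·10 + 26·5 + 24·8 + 8·6 = 1580.
Optimal plan:
  Joplin–Boise: 60 × 2 = 120
  Lodi–Ithaca: 37 × 10 = 370
  Lodi–Boise: 28 × 10 = 280
  Lodi–Macon: 8 × 9 = 72
  Provo–Ithaca: 26 × 2 = 52
  Salem–Ithaca: 32 × 4 = 128
Optimal cost = 1022.
Saving = 1580 − 1022 = 558.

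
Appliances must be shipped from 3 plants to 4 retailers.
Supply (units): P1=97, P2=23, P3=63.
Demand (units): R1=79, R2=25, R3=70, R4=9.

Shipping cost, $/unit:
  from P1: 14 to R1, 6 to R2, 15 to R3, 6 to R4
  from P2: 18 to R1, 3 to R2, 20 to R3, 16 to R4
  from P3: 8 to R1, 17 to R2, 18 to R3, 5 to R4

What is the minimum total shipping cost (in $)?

One minimum-cost allocation:
  P1→R1: 16 × $14 = $224
  P1→R2: 2 × $6 = $12
  P1→R3: 70 × $15 = $1050
  P1→R4: 9 × $6 = $54
  P2→R2: 23 × $3 = $69
  P3→R1: 63 × $8 = $504
Total = 224 + 12 + 1050 + 54 + 69 + 504 = $1913.

1913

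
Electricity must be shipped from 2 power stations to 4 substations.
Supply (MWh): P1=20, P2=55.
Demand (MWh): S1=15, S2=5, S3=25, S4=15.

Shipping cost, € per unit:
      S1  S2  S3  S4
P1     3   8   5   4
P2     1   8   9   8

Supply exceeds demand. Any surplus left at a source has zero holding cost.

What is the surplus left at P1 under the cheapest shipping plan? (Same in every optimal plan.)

0

An optimal plan:
  P1 to S3: 20 × €5 = €100
  P2 to S1: 15 × €1 = €15
  P2 to S2: 5 × €8 = €40
  P2 to S3: 5 × €9 = €45
  P2 to S4: 15 × €8 = €120
Total cost = €320.
P1 ships 20 of its 20, leaving 0.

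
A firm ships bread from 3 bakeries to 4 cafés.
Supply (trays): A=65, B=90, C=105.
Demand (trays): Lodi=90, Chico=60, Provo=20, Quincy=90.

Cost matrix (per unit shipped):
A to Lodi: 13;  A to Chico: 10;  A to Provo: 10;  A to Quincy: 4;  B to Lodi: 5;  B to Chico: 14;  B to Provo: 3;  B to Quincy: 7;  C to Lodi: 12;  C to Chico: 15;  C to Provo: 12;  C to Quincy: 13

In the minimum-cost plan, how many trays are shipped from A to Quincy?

Optimal shipments:
  A to Quincy: 65 × 4 = 260
  B to Lodi: 70 × 5 = 350
  B to Provo: 20 × 3 = 60
  C to Lodi: 20 × 12 = 240
  C to Chico: 60 × 15 = 900
  C to Quincy: 25 × 13 = 325
Total cost = 2135.
So A→Quincy carries 65 trays.

65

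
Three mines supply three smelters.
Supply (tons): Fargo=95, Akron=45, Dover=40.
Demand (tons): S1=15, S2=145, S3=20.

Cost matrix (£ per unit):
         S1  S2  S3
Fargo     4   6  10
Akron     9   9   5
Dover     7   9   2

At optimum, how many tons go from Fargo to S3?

0

Optimal shipments:
  Fargo->S2: 95 × £6 = £570
  Akron->S2: 45 × £9 = £405
  Dover->S1: 15 × £7 = £105
  Dover->S2: 5 × £9 = £45
  Dover->S3: 20 × £2 = £40
Total cost = £1165.
The route Fargo→S3 is not used.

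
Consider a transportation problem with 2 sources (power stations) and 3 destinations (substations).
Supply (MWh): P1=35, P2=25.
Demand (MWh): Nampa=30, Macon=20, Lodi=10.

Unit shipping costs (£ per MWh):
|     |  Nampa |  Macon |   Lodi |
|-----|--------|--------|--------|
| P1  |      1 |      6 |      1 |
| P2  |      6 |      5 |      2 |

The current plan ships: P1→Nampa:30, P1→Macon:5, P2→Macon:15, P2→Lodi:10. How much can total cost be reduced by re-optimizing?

10

Current plan cost = 30·1 + 5·6 + 15·5 + 10·2 = £155.
Optimal plan:
  P1–Nampa: 30 × £1 = £30
  P1–Lodi: 5 × £1 = £5
  P2–Macon: 20 × £5 = £100
  P2–Lodi: 5 × £2 = £10
Optimal cost = £145.
Saving = 155 − 145 = £10.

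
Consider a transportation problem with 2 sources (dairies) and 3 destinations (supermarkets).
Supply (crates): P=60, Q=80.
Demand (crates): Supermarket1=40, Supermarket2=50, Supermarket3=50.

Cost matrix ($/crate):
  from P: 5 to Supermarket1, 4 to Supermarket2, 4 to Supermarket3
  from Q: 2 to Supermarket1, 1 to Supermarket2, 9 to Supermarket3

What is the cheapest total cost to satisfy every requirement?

360

A cheapest plan:
  P->Supermarket1: 10 × $5 = $50
  P->Supermarket3: 50 × $4 = $200
  Q->Supermarket1: 30 × $2 = $60
  Q->Supermarket2: 50 × $1 = $50
Total = 50 + 200 + 60 + 50 = $360.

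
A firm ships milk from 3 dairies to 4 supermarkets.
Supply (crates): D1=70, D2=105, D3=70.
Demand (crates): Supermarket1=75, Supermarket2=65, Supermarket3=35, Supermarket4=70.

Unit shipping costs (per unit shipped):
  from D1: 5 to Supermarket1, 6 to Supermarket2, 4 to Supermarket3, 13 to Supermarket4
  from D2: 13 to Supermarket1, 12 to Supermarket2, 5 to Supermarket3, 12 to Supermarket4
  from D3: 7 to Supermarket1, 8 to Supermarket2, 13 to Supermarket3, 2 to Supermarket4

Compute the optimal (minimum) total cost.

A cheapest plan:
  D1–Supermarket1: 70 × 5 = 350
  D2–Supermarket1: 5 × 13 = 65
  D2–Supermarket2: 65 × 12 = 780
  D2–Supermarket3: 35 × 5 = 175
  D3–Supermarket4: 70 × 2 = 140
Total = 350 + 65 + 780 + 175 + 140 = 1510.

1510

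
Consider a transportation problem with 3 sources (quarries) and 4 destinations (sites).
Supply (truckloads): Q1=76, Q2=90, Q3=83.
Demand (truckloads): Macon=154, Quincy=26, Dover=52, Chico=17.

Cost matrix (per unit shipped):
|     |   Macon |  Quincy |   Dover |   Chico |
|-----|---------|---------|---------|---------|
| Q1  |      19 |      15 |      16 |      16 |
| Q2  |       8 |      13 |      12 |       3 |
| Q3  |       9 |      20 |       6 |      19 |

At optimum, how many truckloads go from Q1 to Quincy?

The minimum-cost plan:
  Q1 to Quincy: 26 truckloads
  Q1 to Dover: 50 truckloads
  Q2 to Macon: 73 truckloads
  Q2 to Chico: 17 truckloads
  Q3 to Macon: 81 truckloads
  Q3 to Dover: 2 truckloads
Total cost = 2566.
So Q1→Quincy carries 26 truckloads.

26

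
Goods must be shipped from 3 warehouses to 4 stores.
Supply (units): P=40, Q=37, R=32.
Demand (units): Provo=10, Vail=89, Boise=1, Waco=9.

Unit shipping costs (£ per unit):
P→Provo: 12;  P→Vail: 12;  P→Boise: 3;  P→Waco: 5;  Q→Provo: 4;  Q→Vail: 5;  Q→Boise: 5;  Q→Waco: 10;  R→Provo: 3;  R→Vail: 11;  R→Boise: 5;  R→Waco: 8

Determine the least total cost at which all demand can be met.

865

Optimal allocation:
  P–Vail: 30 units
  P–Boise: 1 units
  P–Waco: 9 units
  Q–Vail: 37 units
  R–Provo: 10 units
  R–Vail: 22 units
Total cost = £865.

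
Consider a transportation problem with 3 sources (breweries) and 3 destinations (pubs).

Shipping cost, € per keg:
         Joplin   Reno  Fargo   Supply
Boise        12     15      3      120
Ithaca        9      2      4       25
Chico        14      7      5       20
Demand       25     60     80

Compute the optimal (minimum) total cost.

A cheapest plan:
  Boise->Joplin: 25 × €12 = €300
  Boise->Reno: 15 × €15 = €225
  Boise->Fargo: 80 × €3 = €240
  Ithaca->Reno: 25 × €2 = €50
  Chico->Reno: 20 × €7 = €140
Total = 300 + 225 + 240 + 50 + 140 = €955.

955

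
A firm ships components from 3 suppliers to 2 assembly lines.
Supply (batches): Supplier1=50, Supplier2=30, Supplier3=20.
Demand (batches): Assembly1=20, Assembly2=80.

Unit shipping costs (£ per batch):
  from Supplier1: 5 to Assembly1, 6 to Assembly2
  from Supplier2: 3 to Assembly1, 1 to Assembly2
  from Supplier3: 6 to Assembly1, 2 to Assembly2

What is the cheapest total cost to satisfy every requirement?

350

An optimal shipping plan:
  Supplier1→Assembly1: 20 × £5 = £100
  Supplier1→Assembly2: 30 × £6 = £180
  Supplier2→Assembly2: 30 × £1 = £30
  Supplier3→Assembly2: 20 × £2 = £40
Total = 100 + 180 + 30 + 40 = £350.
(Supply check: Supplier1 ships 50; Supplier2 ships 30; Supplier3 ships 20.)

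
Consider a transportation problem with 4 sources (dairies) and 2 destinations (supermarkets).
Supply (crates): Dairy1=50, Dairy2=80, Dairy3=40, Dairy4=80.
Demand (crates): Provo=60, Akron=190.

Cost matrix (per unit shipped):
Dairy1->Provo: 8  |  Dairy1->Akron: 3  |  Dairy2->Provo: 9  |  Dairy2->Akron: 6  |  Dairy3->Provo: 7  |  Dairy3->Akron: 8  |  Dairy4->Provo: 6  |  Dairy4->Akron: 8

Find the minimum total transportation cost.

1470

One minimum-cost allocation:
  Dairy1→Akron: 50 × 3 = 150
  Dairy2→Akron: 80 × 6 = 480
  Dairy3→Akron: 40 × 8 = 320
  Dairy4→Provo: 60 × 6 = 360
  Dairy4→Akron: 20 × 8 = 160
Total = 150 + 480 + 320 + 360 + 160 = 1470.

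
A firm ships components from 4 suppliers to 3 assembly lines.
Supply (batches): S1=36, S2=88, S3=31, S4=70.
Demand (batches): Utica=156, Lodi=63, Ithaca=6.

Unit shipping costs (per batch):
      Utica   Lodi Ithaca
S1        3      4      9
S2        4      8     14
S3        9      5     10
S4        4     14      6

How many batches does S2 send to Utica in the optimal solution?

The minimum-cost plan:
  S1→Utica: 4 × 3 = 12
  S1→Lodi: 32 × 4 = 128
  S2→Utica: 88 × 4 = 352
  S3→Lodi: 31 × 5 = 155
  S4→Utica: 64 × 4 = 256
  S4→Ithaca: 6 × 6 = 36
Total cost = 939.
So S2→Utica carries 88 batches.

88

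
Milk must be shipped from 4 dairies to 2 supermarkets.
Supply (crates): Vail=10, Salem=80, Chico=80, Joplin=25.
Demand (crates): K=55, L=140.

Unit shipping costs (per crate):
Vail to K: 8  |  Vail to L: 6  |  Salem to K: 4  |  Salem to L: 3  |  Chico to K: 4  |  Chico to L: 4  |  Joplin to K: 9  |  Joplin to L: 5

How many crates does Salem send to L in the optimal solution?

80

The minimum-cost plan:
  Vail to L: 10 × 6 = 60
  Salem to L: 80 × 3 = 240
  Chico to K: 55 × 4 = 220
  Chico to L: 25 × 4 = 100
  Joplin to L: 25 × 5 = 125
Total cost = 745.
So Salem→L carries 80 crates.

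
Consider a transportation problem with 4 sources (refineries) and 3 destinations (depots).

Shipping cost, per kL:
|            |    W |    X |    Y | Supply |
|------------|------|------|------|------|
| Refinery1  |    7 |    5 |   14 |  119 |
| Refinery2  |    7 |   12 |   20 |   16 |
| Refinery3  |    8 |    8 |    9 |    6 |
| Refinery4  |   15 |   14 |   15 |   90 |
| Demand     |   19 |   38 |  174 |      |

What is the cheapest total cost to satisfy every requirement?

Optimal allocation:
  Refinery1 to W: 3 × 7 = 21
  Refinery1 to X: 38 × 5 = 190
  Refinery1 to Y: 78 × 14 = 1092
  Refinery2 to W: 16 × 7 = 112
  Refinery3 to Y: 6 × 9 = 54
  Refinery4 to Y: 90 × 15 = 1350
Total = 21 + 190 + 1092 + 112 + 54 + 1350 = 2819.
(Supply check: Refinery1 ships 119; Refinery2 ships 16; Refinery3 ships 6; Refinery4 ships 90.)

2819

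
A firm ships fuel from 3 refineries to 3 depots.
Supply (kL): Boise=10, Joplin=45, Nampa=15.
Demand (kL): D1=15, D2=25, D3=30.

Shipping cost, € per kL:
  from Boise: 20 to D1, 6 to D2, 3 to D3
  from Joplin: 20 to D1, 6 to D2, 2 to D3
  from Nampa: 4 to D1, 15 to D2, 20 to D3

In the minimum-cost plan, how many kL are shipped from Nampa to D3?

0

The minimum-cost plan:
  Boise–D2: 10 × €6 = €60
  Joplin–D2: 15 × €6 = €90
  Joplin–D3: 30 × €2 = €60
  Nampa–D1: 15 × €4 = €60
Total cost = €270.
The route Nampa→D3 is not used.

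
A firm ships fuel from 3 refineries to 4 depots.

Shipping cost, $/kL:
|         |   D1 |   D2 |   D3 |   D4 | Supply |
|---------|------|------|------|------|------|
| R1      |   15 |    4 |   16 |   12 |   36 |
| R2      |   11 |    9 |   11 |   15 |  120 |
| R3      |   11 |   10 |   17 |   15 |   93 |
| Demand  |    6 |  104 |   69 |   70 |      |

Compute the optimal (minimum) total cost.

2648

An optimal shipping plan:
  R1->D2: 36 × $4 = $144
  R2->D2: 51 × $9 = $459
  R2->D3: 69 × $11 = $759
  R3->D1: 6 × $11 = $66
  R3->D2: 17 × $10 = $170
  R3->D4: 70 × $15 = $1050
Total = 144 + 459 + 759 + 66 + 170 + 1050 = $2648.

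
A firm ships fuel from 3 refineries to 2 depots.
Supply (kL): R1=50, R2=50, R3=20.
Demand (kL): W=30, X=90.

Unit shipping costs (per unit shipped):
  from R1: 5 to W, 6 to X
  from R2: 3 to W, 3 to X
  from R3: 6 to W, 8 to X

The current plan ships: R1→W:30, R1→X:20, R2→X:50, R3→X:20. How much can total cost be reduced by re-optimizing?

Current plan cost = 30·5 + 20·6 + 50·3 + 20·8 = 580.
Optimal plan:
  R1→W: 10 kL
  R1→X: 40 kL
  R2→X: 50 kL
  R3→W: 20 kL
Optimal cost = 560.
Saving = 580 − 560 = 20.

20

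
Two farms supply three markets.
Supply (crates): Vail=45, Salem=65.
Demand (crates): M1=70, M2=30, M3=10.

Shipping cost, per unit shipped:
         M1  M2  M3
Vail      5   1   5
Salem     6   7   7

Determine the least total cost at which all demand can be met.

495

A cheapest plan:
  Vail->M1: 5 × 5 = 25
  Vail->M2: 30 × 1 = 30
  Vail->M3: 10 × 5 = 50
  Salem->M1: 65 × 6 = 390
Total = 25 + 30 + 50 + 390 = 495.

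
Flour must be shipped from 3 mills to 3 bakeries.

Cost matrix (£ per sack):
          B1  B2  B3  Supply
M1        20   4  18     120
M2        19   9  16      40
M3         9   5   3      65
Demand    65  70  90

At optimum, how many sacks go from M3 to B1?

0

The minimum-cost plan:
  M1–B1: 50 × £20 = £1000
  M1–B2: 70 × £4 = £280
  M2–B1: 15 × £19 = £285
  M2–B3: 25 × £16 = £400
  M3–B3: 65 × £3 = £195
Total cost = £2160.
The route M3→B1 is not used.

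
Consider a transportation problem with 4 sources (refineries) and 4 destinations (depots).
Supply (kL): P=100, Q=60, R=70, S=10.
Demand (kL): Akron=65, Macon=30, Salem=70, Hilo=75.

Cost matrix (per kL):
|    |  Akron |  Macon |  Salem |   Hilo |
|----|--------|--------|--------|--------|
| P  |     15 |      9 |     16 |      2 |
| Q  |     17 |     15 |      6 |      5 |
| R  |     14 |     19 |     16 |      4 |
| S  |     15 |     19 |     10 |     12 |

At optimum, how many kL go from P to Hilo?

70

The minimum-cost plan:
  P->Macon: 30 kL
  P->Hilo: 70 kL
  Q->Salem: 60 kL
  R->Akron: 65 kL
  R->Hilo: 5 kL
  S->Salem: 10 kL
Total cost = 1800.
So P→Hilo carries 70 kL.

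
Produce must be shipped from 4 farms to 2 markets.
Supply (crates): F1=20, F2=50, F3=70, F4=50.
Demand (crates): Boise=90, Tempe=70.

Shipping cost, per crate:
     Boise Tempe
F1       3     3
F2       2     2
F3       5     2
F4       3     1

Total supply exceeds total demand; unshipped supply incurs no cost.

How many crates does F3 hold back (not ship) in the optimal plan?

30

An optimal plan:
  F1 to Boise: 20 × 3 = 60
  F2 to Boise: 50 × 2 = 100
  F3 to Tempe: 40 × 2 = 80
  F4 to Boise: 20 × 3 = 60
  F4 to Tempe: 30 × 1 = 30
Total cost = 330.
F3 ships 40 of its 70, leaving 30.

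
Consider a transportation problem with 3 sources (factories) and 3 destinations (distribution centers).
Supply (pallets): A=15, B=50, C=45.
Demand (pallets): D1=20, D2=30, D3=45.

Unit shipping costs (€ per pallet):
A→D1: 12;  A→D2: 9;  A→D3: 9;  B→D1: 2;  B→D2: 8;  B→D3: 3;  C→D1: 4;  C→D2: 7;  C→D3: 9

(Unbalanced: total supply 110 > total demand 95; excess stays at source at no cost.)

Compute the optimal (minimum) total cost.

415

An optimal shipping plan:
  B→D1: 5 × €2 = €10
  B→D3: 45 × €3 = €135
  C→D1: 15 × €4 = €60
  C→D2: 30 × €7 = €210
Total = 10 + 135 + 60 + 210 = €415.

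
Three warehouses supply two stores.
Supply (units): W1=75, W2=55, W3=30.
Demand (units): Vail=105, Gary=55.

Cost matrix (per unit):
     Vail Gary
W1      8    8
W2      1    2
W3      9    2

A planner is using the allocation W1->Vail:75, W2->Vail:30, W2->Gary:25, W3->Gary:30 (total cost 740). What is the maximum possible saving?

25

Current plan cost = 75·8 + 30·1 + 25·2 + 30·2 = 740.
Optimal plan:
  W1->Vail: 50 × 8 = 400
  W1->Gary: 25 × 8 = 200
  W2->Vail: 55 × 1 = 55
  W3->Gary: 30 × 2 = 60
Optimal cost = 715.
Saving = 740 − 715 = 25.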